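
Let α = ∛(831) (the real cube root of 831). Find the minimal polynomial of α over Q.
m_α(x) = x^3 - 831

α satisfies α^3 = 831, so x^3 - 831 annihilates α. By the rational root test, a rational root p/q (in lowest terms) of x^3 - 831 would satisfy p^3 = 831 q^3, forcing q = 1 and p^3 = 831; but 831 is not a perfect cube, contradiction. A monic cubic over Q with no rational root is irreducible (any nontrivial factorization would include a linear factor). Hence x^3 - 831 is the minimal polynomial of α, and in particular [Q(α):Q] = 3.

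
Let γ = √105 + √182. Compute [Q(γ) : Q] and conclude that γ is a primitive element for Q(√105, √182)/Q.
[Q(γ) : Q] = 4 (equivalently, Q(γ) = Q(√105, √182))

Obviously Q(γ) ⊆ Q(√105, √182), and [Q(√105, √182):Q] = 4 (since 105, 182 are distinct squarefree integers > 1 with 19110 not a perfect square). To show equality we compute the minimal polynomial of γ. From γ = √105 + √182: γ^2 = 105 + 2√(19110) + 182 = 287 + 2√(19110), so γ^2 - 287 = 2√(19110); squaring, (γ^2 - 287)^2 = 4·19110, i.e. γ^4 - 574γ^2 + 82369 - 76440 = 0, i.e. γ^4 - 574γ^2 + 5929 = 0. So γ is a root of x^4 - 574x^2 + 5929. This polynomial is irreducible over Q: it has no rational root (each ±√105 ± √182 is irrational), and any factorization into two quadratics over Q would force √(19110) ∈ Q (pairing opposite roots) or √105, √182 ∈ Q (other pairings), all impossible. Hence [Q(γ):Q] = 4 = [Q(√105, √182):Q], so Q(γ) = Q(√105, √182).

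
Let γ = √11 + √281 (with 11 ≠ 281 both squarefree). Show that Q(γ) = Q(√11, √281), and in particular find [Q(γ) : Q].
[Q(γ) : Q] = 4 (equivalently, Q(γ) = Q(√11, √281))

Obviously Q(γ) ⊆ Q(√11, √281), and [Q(√11, √281):Q] = 4 (since 11, 281 are distinct squarefree integers > 1 with 3091 not a perfect square). To show equality we compute the minimal polynomial of γ. From γ = √11 + √281: γ^2 = 11 + 2√(3091) + 281 = 292 + 2√(3091), so γ^2 - 292 = 2√(3091); squaring, (γ^2 - 292)^2 = 4·3091, i.e. γ^4 - 584γ^2 + 85264 - 12364 = 0, i.e. γ^4 - 584γ^2 + 72900 = 0. So γ is a root of x^4 - 584x^2 + 72900. This polynomial is irreducible over Q: it has no rational root (each ±√11 ± √281 is irrational), and any factorization into two quadratics over Q would force √(3091) ∈ Q (pairing opposite roots) or √11, √281 ∈ Q (other pairings), all impossible. Hence [Q(γ):Q] = 4 = [Q(√11, √281):Q], so Q(γ) = Q(√11, √281).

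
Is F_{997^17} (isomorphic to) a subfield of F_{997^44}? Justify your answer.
No: F_{997^17} is not a subfield of F_{997^44}

F_{p^m} embeds in F_{p^n} iff m | n. Here 17 ∤ 44 (since 44 = 2·17 + 10 with remainder 10 ≠ 0), so F_{997^17} is not a subfield of F_{997^44}. Equivalently: if it were, the tower law would give 17 = [F_{997^17}:F_997] dividing [F_{997^44}:F_997] = 44, contradiction.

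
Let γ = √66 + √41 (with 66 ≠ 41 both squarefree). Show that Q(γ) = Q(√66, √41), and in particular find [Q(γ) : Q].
[Q(γ) : Q] = 4 (equivalently, Q(γ) = Q(√66, √41))

Obviously Q(γ) ⊆ Q(√66, √41), and [Q(√66, √41):Q] = 4 (since 66, 41 are distinct squarefree integers > 1 with 2706 not a perfect square). To show equality we compute the minimal polynomial of γ. From γ = √66 + √41: γ^2 = 66 + 2√(2706) + 41 = 107 + 2√(2706), so γ^2 - 107 = 2√(2706); squaring, (γ^2 - 107)^2 = 4·2706, i.e. γ^4 - 214γ^2 + 11449 - 10824 = 0, i.e. γ^4 - 214γ^2 + 625 = 0. So γ is a root of x^4 - 214x^2 + 625. This polynomial is irreducible over Q: it has no rational root (each ±√66 ± √41 is irrational), and any factorization into two quadratics over Q would force √(2706) ∈ Q (pairing opposite roots) or √66, √41 ∈ Q (other pairings), all impossible. Hence [Q(γ):Q] = 4 = [Q(√66, √41):Q], so Q(γ) = Q(√66, √41).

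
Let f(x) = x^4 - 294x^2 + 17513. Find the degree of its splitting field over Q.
[K : Q] = 4

Solving the quadratic in x^2: x^2 = (294 ± √(294^2 - 4·17513))/2 = (294 ± √16384)/2 = (294 ± 128)/2, giving x^2 = 83 or x^2 = 211. So f(x) = (x^2 - 83)(x^2 - 211) and the roots of f are ±√83, ±√211. Hence the splitting field is K = Q(√83, √211). Since 83 and 211 are distinct squarefree integers > 1, their product 17513 is not a perfect square, so √211 ∉ Q(√83). By the tower law [K:Q] = [Q(√83,√211):Q(√83)] · [Q(√83):Q] = 2 · 2 = 4.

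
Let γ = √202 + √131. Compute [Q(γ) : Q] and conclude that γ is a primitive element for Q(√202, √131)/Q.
[Q(γ) : Q] = 4 (equivalently, Q(γ) = Q(√202, √131))

Obviously Q(γ) ⊆ Q(√202, √131), and [Q(√202, √131):Q] = 4 (since 202, 131 are distinct squarefree integers > 1 with 26462 not a perfect square). To show equality we compute the minimal polynomial of γ. From γ = √202 + √131: γ^2 = 202 + 2√(26462) + 131 = 333 + 2√(26462), so γ^2 - 333 = 2√(26462); squaring, (γ^2 - 333)^2 = 4·26462, i.e. γ^4 - 666γ^2 + 110889 - 105848 = 0, i.e. γ^4 - 666γ^2 + 5041 = 0. So γ is a root of x^4 - 666x^2 + 5041. This polynomial is irreducible over Q: it has no rational root (each ±√202 ± √131 is irrational), and any factorization into two quadratics over Q would force √(26462) ∈ Q (pairing opposite roots) or √202, √131 ∈ Q (other pairings), all impossible. Hence [Q(γ):Q] = 4 = [Q(√202, √131):Q], so Q(γ) = Q(√202, √131).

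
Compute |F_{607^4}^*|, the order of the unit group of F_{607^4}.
|F_{607^4}^*| = 135754665600

F_{607^4} has 607^4 = 135754665601 elements; its multiplicative group consists of all nonzero elements, so |F_{607^4}^*| = 135754665601 - 1 = 135754665600. (It is cyclic since any finite subgroup of the multiplicative group of a field is cyclic.)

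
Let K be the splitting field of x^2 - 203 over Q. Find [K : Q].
[K : Q] = 2

f(x) = x^2 - 203 factors as (x - √203)(x + √203). The splitting field is K = Q(√203). Since 203 is squarefree and > 1, it is not a perfect square, so x^2 - 203 is irreducible over Q and [Q(√203) : Q] = 2. Hence [K : Q] = 2.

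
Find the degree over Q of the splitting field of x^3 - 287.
[K : Q] = 6

The roots of x^3 - 287 are ∛287, ω∛287, ω^2∛287 where ω = e^(2πi/3) is a primitive cube root of unity, so K = Q(∛287, ω). Now [Q(∛287):Q] = 3 (since 287 is not a perfect cube, x^3 - 287 is irreducible) and [Q(ω):Q] = 2. Both 2 and 3 divide [K:Q], and [K:Q] ≤ 3·2 = 6, so [K:Q] = 6. (Equivalently: Q(∛287) ⊂ R but ω ∉ R, so [K : Q(∛287)] = 2.)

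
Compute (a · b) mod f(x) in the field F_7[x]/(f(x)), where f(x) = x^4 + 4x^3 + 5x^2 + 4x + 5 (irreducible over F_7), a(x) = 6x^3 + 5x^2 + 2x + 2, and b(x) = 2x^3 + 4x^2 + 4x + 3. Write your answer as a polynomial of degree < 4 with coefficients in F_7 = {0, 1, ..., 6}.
a · b ≡ x^3 + 3x^2 + 6x + 3 (mod f(x))

Multiply in F_7[x]: a(x)·b(x) = (6x^3 + 5x^2 + 2x + 2)·(2x^3 + 4x^2 + 4x + 3) = 5x^6 + 6x^5 + 6x^4 + x^3 + 3x^2 + 6. This has degree ≥ 4, so divide by f(x) over F_7: 5x^6 + 6x^5 + 6x^4 + x^3 + 3x^2 + 6 = (5x^2 + 2)·(x^4 + 4x^3 + 5x^2 + 4x + 5) + (x^3 + 3x^2 + 6x + 3). Hence a·b ≡ x^3 + 3x^2 + 6x + 3 (mod f). (F_7[x]/(f) is a field with 7^4 = 2401 elements since f is irreducible of degree 4.)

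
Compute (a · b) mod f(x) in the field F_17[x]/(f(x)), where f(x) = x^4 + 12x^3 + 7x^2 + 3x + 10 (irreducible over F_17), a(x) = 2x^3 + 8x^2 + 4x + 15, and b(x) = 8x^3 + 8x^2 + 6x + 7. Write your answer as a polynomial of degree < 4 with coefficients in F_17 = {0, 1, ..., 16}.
a · b ≡ 6x^2 + 6x + 16 (mod f(x))

Multiply in F_17[x]: a(x)·b(x) = (2x^3 + 8x^2 + 4x + 15)·(8x^3 + 8x^2 + 6x + 7) = 16x^6 + 12x^5 + 6x^4 + 10x^3 + 13x^2 + 16x + 3. This has degree ≥ 4, so divide by f(x) over F_17: 16x^6 + 12x^5 + 6x^4 + 10x^3 + 13x^2 + 16x + 3 = (16x^2 + 7x + 14)·(x^4 + 12x^3 + 7x^2 + 3x + 10) + (6x^2 + 6x + 16). Hence a·b ≡ 6x^2 + 6x + 16 (mod f). (F_17[x]/(f) is a field with 17^4 = 83521 elements since f is irreducible of degree 4.)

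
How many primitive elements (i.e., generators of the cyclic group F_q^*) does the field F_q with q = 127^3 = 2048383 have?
There are φ(2048382) = 585144 primitive elements

F_q^* is cyclic of order q - 1 = 2048382. A cyclic group of order m has exactly φ(m) generators. Here m = 2048382 = 2 · 3^3 · 7 · 5419, so the number of primitive elements is φ(2048382) = 585144.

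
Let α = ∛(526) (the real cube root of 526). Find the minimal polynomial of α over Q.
m_α(x) = x^3 - 526

α satisfies α^3 = 526, so x^3 - 526 annihilates α. By the rational root test, a rational root p/q (in lowest terms) of x^3 - 526 would satisfy p^3 = 526 q^3, forcing q = 1 and p^3 = 526; but 526 is not a perfect cube, contradiction. A monic cubic over Q with no rational root is irreducible (any nontrivial factorization would include a linear factor). Hence x^3 - 526 is the minimal polynomial of α, and in particular [Q(α):Q] = 3.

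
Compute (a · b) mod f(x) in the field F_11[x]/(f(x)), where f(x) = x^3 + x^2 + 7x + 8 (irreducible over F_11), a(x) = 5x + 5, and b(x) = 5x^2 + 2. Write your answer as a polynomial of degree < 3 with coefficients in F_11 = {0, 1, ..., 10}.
a · b ≡ 8 (mod f(x))

Multiply in F_11[x]: a(x)·b(x) = (5x + 5)·(5x^2 + 2) = 3x^3 + 3x^2 + 10x + 10. This has degree ≥ 3, so divide by f(x) over F_11: 3x^3 + 3x^2 + 10x + 10 = (3)·(x^3 + x^2 + 7x + 8) + (8). Hence a·b ≡ 8 (mod f). (F_11[x]/(f) is a field with 11^3 = 1331 elements since f is irreducible of degree 3.)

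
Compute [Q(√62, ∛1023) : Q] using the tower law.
[Q(√62, ∛1023) : Q] = 6

Let L = Q(√62, ∛1023). Since Q(√62) ⊂ L and [Q(√62):Q] = 2, the tower law gives 2 | [L:Q]. Likewise Q(∛1023) ⊂ L with [Q(∛1023):Q] = 3 (because 1023 is not a perfect cube), so 3 | [L:Q]. As gcd(2,3) = 1, [L:Q] is divisible by 6. Conversely L is generated over Q by √62 and ∛1023, so [L:Q] ≤ 2·3 = 6. Therefore [Q(√62, ∛1023) : Q] = 6.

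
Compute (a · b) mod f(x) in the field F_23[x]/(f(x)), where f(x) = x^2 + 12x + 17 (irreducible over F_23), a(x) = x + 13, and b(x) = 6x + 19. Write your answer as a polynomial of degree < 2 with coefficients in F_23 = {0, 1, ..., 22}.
a · b ≡ 2x + 7 (mod f(x))

Multiply in F_23[x]: a(x)·b(x) = (x + 13)·(6x + 19) = 6x^2 + 5x + 17. This has degree ≥ 2, so divide by f(x) over F_23: 6x^2 + 5x + 17 = (6)·(x^2 + 12x + 17) + (2x + 7). Hence a·b ≡ 2x + 7 (mod f). (F_23[x]/(f) is a field with 23^2 = 529 elements since f is irreducible of degree 2.)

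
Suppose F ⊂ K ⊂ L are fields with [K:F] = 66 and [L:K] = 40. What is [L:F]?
[L:F] = 2640

The tower law says that for any tower of field extensions F ⊂ K ⊂ L with finite degrees, [L:F] = [L:K] · [K:F]. Here this gives [L:F] = 40 · 66 = 2640.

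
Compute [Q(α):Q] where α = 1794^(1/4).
[Q(α):Q] = 4

α is a root of x^4 - 1794. By Eisenstein's criterion at the prime p = 2 (which divides the constant term 1794 but p^2 = 4 does not, since 1794 is squarefree), x^4 - 1794 is irreducible over Q. Hence [Q(α):Q] = 4.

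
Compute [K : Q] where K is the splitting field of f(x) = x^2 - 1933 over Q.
[K : Q] = 2

f(x) = x^2 - 1933 factors as (x - √1933)(x + √1933). The splitting field is K = Q(√1933). Since 1933 is squarefree and > 1, it is not a perfect square, so x^2 - 1933 is irreducible over Q and [Q(√1933) : Q] = 2. Hence [K : Q] = 2.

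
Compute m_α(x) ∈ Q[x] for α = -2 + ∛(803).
m_α(x) = x^3 + 6x^2 + 12x - 795

Set β = α + 2 = ∛(803), so β^3 = 803. Then (α + 2)^3 - 803 = 0, i.e. α is a root of g(x) = (x + 2)^3 - 803 = x^3 + 6x^2 + 12x - 795. Since g(x) = h(x + 2) where h(x) = x^3 - 803, and h is irreducible over Q (because 803 is not a perfect cube, so h has no rational root, and a monic cubic with no rational root is irreducible), g is also irreducible (irreducibility is preserved under the substitution x → x + 2). Hence m_α(x) = x^3 + 6x^2 + 12x - 795.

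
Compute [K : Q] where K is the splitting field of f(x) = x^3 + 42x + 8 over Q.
[K : Q] = 6

By the rational root test, any rational root of the monic integer polynomial f(x) = x^3 + 42x + 8 must be an integer dividing the constant term 8, i.e. one of ±{1, 2, 4, 8}. Evaluating: f(1) = 51, f(-1) = -35, f(2) = 100, f(-2) = -84, f(4) = 240, f(-4) = -224, f(8) = 856, f(-8) = -840; none is 0, so f has no rational root and is therefore irreducible over Q (a cubic with no linear factor over a field is irreducible). For an irreducible cubic, the Galois group is A_3 or S_3 according as the discriminant disc(f) = -4a^3 - 27b^2 = -4·(42)^3 - 27·(8)^2 = -298080 is or is not a square in Q. Here disc(f) = -298080 is not a perfect square in Q, so the Galois group of f over Q is not contained in A_3 and must be all of S_3. The splitting field has degree |S_3| = 6 over Q, so [K : Q] = 6.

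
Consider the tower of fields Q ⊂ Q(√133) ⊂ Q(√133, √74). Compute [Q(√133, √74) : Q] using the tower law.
[Q(√133, √74) : Q] = 4

[Q(√133):Q] = 2 (min poly x^2 - 133, irreducible since 133 is squarefree > 1). For the top step, suppose √74 ∈ Q(√133), say √74 = c + d√133 with c, d ∈ Q. Squaring: 74 = c^2 + 133d^2 + 2cd√133. Since √133 ∉ Q this forces 2cd = 0. If d = 0 then √74 = c ∈ Q, contradicting 74 squarefree > 1. If c = 0 then 74 = 133d^2, so 133·74 = (133d)^2 is a perfect square in Q — but 133·74 = 9842 is not a perfect square (since 133 and 74 are distinct squarefree integers). Contradiction. Hence √74 ∉ Q(√133), so x^2 - 74 stays irreducible over Q(√133) and [Q(√133, √74) : Q(√133)] = 2. By the tower law, [Q(√133, √74) : Q] = 2 · 2 = 4.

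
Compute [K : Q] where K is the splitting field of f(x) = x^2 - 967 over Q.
[K : Q] = 2

f(x) = x^2 - 967 factors as (x - √967)(x + √967). The splitting field is K = Q(√967). Since 967 is squarefree and > 1, it is not a perfect square, so x^2 - 967 is irreducible over Q and [Q(√967) : Q] = 2. Hence [K : Q] = 2.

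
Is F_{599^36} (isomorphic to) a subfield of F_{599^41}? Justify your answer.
No: F_{599^36} is not a subfield of F_{599^41}

F_{p^m} embeds in F_{p^n} iff m | n. Here 36 ∤ 41 (since 41 = 1·36 + 5 with remainder 5 ≠ 0), so F_{599^36} is not a subfield of F_{599^41}. Equivalently: if it were, the tower law would give 36 = [F_{599^36}:F_599] dividing [F_{599^41}:F_599] = 41, contradiction.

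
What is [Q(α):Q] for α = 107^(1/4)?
[Q(α):Q] = 4

α is a root of x^4 - 107. By Eisenstein's criterion at the prime p = 107 (which divides the constant term 107 but p^2 = 11449 does not, since 107 is squarefree), x^4 - 107 is irreducible over Q. Hence [Q(α):Q] = 4.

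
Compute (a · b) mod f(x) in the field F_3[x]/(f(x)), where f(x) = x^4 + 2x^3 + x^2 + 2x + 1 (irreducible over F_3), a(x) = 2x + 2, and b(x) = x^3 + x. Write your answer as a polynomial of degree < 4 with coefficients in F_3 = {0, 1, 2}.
a · b ≡ x^3 + x + 1 (mod f(x))

Multiply in F_3[x]: a(x)·b(x) = (2x + 2)·(x^3 + x) = 2x^4 + 2x^3 + 2x^2 + 2x. This has degree ≥ 4, so divide by f(x) over F_3: 2x^4 + 2x^3 + 2x^2 + 2x = (2)·(x^4 + 2x^3 + x^2 + 2x + 1) + (x^3 + x + 1). Hence a·b ≡ x^3 + x + 1 (mod f). (F_3[x]/(f) is a field with 3^4 = 81 elements since f is irreducible of degree 4.)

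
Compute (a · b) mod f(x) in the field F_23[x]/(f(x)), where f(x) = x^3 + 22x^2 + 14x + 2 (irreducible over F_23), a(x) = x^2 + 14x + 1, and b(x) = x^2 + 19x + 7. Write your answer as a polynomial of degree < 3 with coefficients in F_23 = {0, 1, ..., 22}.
a · b ≡ 18x^2 + 7x + 8 (mod f(x))

Multiply in F_23[x]: a(x)·b(x) = (x^2 + 14x + 1)·(x^2 + 19x + 7) = x^4 + 10x^3 + 21x^2 + 2x + 7. This has degree ≥ 3, so divide by f(x) over F_23: x^4 + 10x^3 + 21x^2 + 2x + 7 = (x + 11)·(x^3 + 22x^2 + 14x + 2) + (18x^2 + 7x + 8). Hence a·b ≡ 18x^2 + 7x + 8 (mod f). (F_23[x]/(f) is a field with 23^3 = 12167 elements since f is irreducible of degree 3.)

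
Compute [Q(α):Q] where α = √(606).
[Q(α):Q] = 2

[Q(α):Q] equals the degree of the minimal polynomial of α. Here α^2 = 606 and x^2 - 606 is irreducible (d = 606 is squarefree, ≠ 1, hence not a square), so deg(m_α) = 2. Thus [Q(α):Q] = 2.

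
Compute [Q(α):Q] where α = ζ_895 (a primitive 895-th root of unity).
[Q(α):Q] = 712

The minimal polynomial of ζ_895 over Q is the 895-th cyclotomic polynomial Φ_895(x), which is irreducible over Q and has degree φ(895) = 712. Hence [Q(α):Q] = φ(895) = 712.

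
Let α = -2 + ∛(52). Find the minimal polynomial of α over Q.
m_α(x) = x^3 + 6x^2 + 12x - 44

Set β = α + 2 = ∛(52), so β^3 = 52. Then (α + 2)^3 - 52 = 0, i.e. α is a root of g(x) = (x + 2)^3 - 52 = x^3 + 6x^2 + 12x - 44. Since g(x) = h(x + 2) where h(x) = x^3 - 52, and h is irreducible over Q (because 52 is not a perfect cube, so h has no rational root, and a monic cubic with no rational root is irreducible), g is also irreducible (irreducibility is preserved under the substitution x → x + 2). Hence m_α(x) = x^3 + 6x^2 + 12x - 44.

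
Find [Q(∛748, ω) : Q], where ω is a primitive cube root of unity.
[Q(∛748, ω) : Q] = 6

[Q(∛748):Q] = 3 (min poly x^3 - 748, irreducible since 748 is not a perfect cube). [Q(ω):Q] = 2 (min poly x^2 + x + 1). Since Q(∛748) ⊂ R and ω ∉ R, we have ω ∉ Q(∛748), so x^2 + x + 1 remains irreducible over Q(∛748) and [Q(∛748, ω) : Q(∛748)] = 2. By the tower law, [Q(∛748, ω) : Q] = 3 · 2 = 6. (In fact Q(∛748, ω) is the splitting field of x^3 - 748 over Q.)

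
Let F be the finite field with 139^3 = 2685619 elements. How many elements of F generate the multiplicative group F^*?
There are φ(2685618) = 788832 primitive elements

F_q^* is cyclic of order q - 1 = 2685618. A cyclic group of order m has exactly φ(m) generators. Here m = 2685618 = 2 · 3^2 · 13 · 23 · 499, so the number of primitive elements is φ(2685618) = 788832.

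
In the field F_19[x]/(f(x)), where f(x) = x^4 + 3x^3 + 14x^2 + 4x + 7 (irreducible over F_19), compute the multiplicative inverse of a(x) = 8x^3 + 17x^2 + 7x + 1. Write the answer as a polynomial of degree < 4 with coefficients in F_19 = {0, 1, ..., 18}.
a(x)^(-1) ≡ 5x^3 + x^2 + 17x + 16 (mod f(x))

Since f is irreducible over F_19, F_19[x]/(f) is a field and a(x) ≠ 0 has an inverse. Apply the extended Euclidean algorithm to f(x) and a(x) in F_19[x]: f(x) = (12x + 1)·a(x) + (8x^2 + 4x + 6);  a(x) = (x + 4)·(8x^2 + 4x + 6) + (4x + 15);  (8x^2 + 4x + 6) = (2x + 3)·(4x + 15) + (18). The last nonzero remainder is the constant 18 = gcd(f, a) in F_19. Back-substituting through the division chain expresses 18 = s(x)·a(x) + t(x)·f(x) with s(x) ≡ 14x^3 + 18x^2 + 2x + 3 (mod f), so (14x^3 + 18x^2 + 2x + 3)·a(x) ≡ 18 (mod f). Multiplying by 18^(-1) ≡ 18 in F_19 gives a(x)^(-1) ≡ 18·(14x^3 + 18x^2 + 2x + 3) ≡ 5x^3 + x^2 + 17x + 16 (mod f). Check: (8x^3 + 17x^2 + 7x + 1)·(5x^3 + x^2 + 17x + 16) = 2x^6 + 17x^5 + 17x^4 + 11x^3 + 12x^2 + 15x + 16 ≡ 1 (mod x^4 + 3x^3 + 14x^2 + 4x + 7).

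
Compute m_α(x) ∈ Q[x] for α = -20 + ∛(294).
m_α(x) = x^3 + 60x^2 + 1200x + 7706

Set β = α + 20 = ∛(294), so β^3 = 294. Then (α + 20)^3 - 294 = 0, i.e. α is a root of g(x) = (x + 20)^3 - 294 = x^3 + 60x^2 + 1200x + 7706. Since g(x) = h(x + 20) where h(x) = x^3 - 294, and h is irreducible over Q (because 294 is not a perfect cube, so h has no rational root, and a monic cubic with no rational root is irreducible), g is also irreducible (irreducibility is preserved under the substitution x → x + 20). Hence m_α(x) = x^3 + 60x^2 + 1200x + 7706.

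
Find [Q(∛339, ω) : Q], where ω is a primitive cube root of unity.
[Q(∛339, ω) : Q] = 6

[Q(∛339):Q] = 3 (min poly x^3 - 339, irreducible since 339 is not a perfect cube). [Q(ω):Q] = 2 (min poly x^2 + x + 1). Since Q(∛339) ⊂ R and ω ∉ R, we have ω ∉ Q(∛339), so x^2 + x + 1 remains irreducible over Q(∛339) and [Q(∛339, ω) : Q(∛339)] = 2. By the tower law, [Q(∛339, ω) : Q] = 3 · 2 = 6. (In fact Q(∛339, ω) is the splitting field of x^3 - 339 over Q.)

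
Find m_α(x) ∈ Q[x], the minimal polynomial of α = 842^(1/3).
m_α(x) = x^3 - 842

α satisfies α^3 = 842, so x^3 - 842 annihilates α. By the rational root test, a rational root p/q (in lowest terms) of x^3 - 842 would satisfy p^3 = 842 q^3, forcing q = 1 and p^3 = 842; but 842 is not a perfect cube, contradiction. A monic cubic over Q with no rational root is irreducible (any nontrivial factorization would include a linear factor). Hence x^3 - 842 is the minimal polynomial of α, and in particular [Q(α):Q] = 3.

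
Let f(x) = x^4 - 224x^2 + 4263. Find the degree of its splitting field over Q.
[K : Q] = 4

Solving the quadratic in x^2: x^2 = (224 ± √(224^2 - 4·4263))/2 = (224 ± √33124)/2 = (224 ± 182)/2, giving x^2 = 21 or x^2 = 203. So f(x) = (x^2 - 21)(x^2 - 203) and the roots of f are ±√21, ±√203. Hence the splitting field is K = Q(√21, √203). Since 21 and 203 are distinct squarefree integers > 1, their product 4263 is not a perfect square, so √203 ∉ Q(√21). By the tower law [K:Q] = [Q(√21,√203):Q(√21)] · [Q(√21):Q] = 2 · 2 = 4.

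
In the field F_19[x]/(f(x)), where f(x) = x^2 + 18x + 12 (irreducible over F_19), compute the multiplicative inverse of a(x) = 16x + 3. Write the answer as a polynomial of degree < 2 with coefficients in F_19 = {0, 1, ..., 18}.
a(x)^(-1) ≡ 9x (mod f(x))

Since f is irreducible over F_19, F_19[x]/(f) is a field and a(x) ≠ 0 has an inverse. Apply the extended Euclidean algorithm to f(x) and a(x) in F_19[x]: f(x) = (6x)·a(x) + (12). The last nonzero remainder is the constant 12 = gcd(f, a) in F_19. Back-substituting through the division chain expresses 12 = s(x)·a(x) + t(x)·f(x) with s(x) ≡ 13x (mod f), so (13x)·a(x) ≡ 12 (mod f). Multiplying by 12^(-1) ≡ 8 in F_19 gives a(x)^(-1) ≡ 8·(13x) ≡ 9x (mod f). Check: (16x + 3)·(9x) = 11x^2 + 8x ≡ 1 (mod x^2 + 18x + 12).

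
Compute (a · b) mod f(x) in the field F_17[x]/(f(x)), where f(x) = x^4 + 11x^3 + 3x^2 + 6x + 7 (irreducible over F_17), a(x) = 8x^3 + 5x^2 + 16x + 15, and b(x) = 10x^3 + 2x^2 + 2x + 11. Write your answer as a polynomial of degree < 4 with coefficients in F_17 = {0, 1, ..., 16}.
a · b ≡ x^3 + 11x^2 + 2x (mod f(x))

Multiply in F_17[x]: a(x)·b(x) = (8x^3 + 5x^2 + 16x + 15)·(10x^3 + 2x^2 + 2x + 11) = 12x^6 + 15x^5 + 16x^4 + 8x^3 + 15x^2 + 2x + 12. This has degree ≥ 4, so divide by f(x) over F_17: 12x^6 + 15x^5 + 16x^4 + 8x^3 + 15x^2 + 2x + 12 = (12x^2 + 2x + 9)·(x^4 + 11x^3 + 3x^2 + 6x + 7) + (x^3 + 11x^2 + 2x). Hence a·b ≡ x^3 + 11x^2 + 2x (mod f). (F_17[x]/(f) is a field with 17^4 = 83521 elements since f is irreducible of degree 4.)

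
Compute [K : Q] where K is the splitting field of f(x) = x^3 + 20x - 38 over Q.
[K : Q] = 6

By the rational root test, any rational root of the monic integer polynomial f(x) = x^3 + 20x - 38 must be an integer dividing the constant term -38, i.e. one of ±{1, 2, 19, 38}. Evaluating: f(1) = -17, f(-1) = -59, f(2) = 10, f(-2) = -86, f(19) = 7201, f(-19) = -7277, f(38) = 55594, f(-38) = -55670; none is 0, so f has no rational root and is therefore irreducible over Q (a cubic with no linear factor over a field is irreducible). For an irreducible cubic, the Galois group is A_3 or S_3 according as the discriminant disc(f) = -4a^3 - 27b^2 = -4·(20)^3 - 27·(-38)^2 = -70988 is or is not a square in Q. Here disc(f) = -70988 is not a perfect square in Q, so the Galois group of f over Q is not contained in A_3 and must be all of S_3. The splitting field has degree |S_3| = 6 over Q, so [K : Q] = 6.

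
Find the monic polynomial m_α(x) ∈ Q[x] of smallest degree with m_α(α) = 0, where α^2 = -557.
m_α(x) = x^2 + 557

α satisfies α^2 + 557 = 0, so x^2 + 557 annihilates α. Since d = -557 is squarefree and ≠ 1, it is not a perfect square in Q, so x^2 + 557 has no rational root and is therefore irreducible over Q (a degree-2 polynomial over a field is irreducible iff it has no root). Hence m_α(x) = x^2 + 557.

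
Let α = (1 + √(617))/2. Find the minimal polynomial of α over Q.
m_α(x) = x^2 - x - 154

From 2α - 1 = √(617), squaring gives (2α - 1)^2 = 617, i.e. 4α^2 - 4α + 1 = 617, so α^2 - α + (1 - 617)/4 = 0. Since 617 ≡ 1 (mod 4), (1 - 617)/4 = -154 ∈ Z. The polynomial x^2 - x - 154 has discriminant 1 - 4·(-154) = 617, which is not a perfect square in Q (d = 617 is squarefree and ≠ 1), so x^2 - x - 154 is irreducible over Q. It is the minimal polynomial of α.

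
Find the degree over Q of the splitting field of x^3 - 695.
[K : Q] = 6

The roots of x^3 - 695 are ∛695, ω∛695, ω^2∛695 where ω = e^(2πi/3) is a primitive cube root of unity, so K = Q(∛695, ω). Now [Q(∛695):Q] = 3 (since 695 is not a perfect cube, x^3 - 695 is irreducible) and [Q(ω):Q] = 2. Both 2 and 3 divide [K:Q], and [K:Q] ≤ 3·2 = 6, so [K:Q] = 6. (Equivalently: Q(∛695) ⊂ R but ω ∉ R, so [K : Q(∛695)] = 2.)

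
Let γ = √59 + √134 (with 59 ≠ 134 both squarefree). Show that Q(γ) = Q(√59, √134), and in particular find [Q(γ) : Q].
[Q(γ) : Q] = 4 (equivalently, Q(γ) = Q(√59, √134))

Obviously Q(γ) ⊆ Q(√59, √134), and [Q(√59, √134):Q] = 4 (since 59, 134 are distinct squarefree integers > 1 with 7906 not a perfect square). To show equality we compute the minimal polynomial of γ. From γ = √59 + √134: γ^2 = 59 + 2√(7906) + 134 = 193 + 2√(7906), so γ^2 - 193 = 2√(7906); squaring, (γ^2 - 193)^2 = 4·7906, i.e. γ^4 - 386γ^2 + 37249 - 31624 = 0, i.e. γ^4 - 386γ^2 + 5625 = 0. So γ is a root of x^4 - 386x^2 + 5625. This polynomial is irreducible over Q: it has no rational root (each ±√59 ± √134 is irrational), and any factorization into two quadratics over Q would force √(7906) ∈ Q (pairing opposite roots) or √59, √134 ∈ Q (other pairings), all impossible. Hence [Q(γ):Q] = 4 = [Q(√59, √134):Q], so Q(γ) = Q(√59, √134).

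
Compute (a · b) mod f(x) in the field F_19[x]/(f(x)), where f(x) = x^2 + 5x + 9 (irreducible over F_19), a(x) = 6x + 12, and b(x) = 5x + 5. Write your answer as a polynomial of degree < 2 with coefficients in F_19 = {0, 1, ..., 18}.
a · b ≡ 16x + 18 (mod f(x))

Multiply in F_19[x]: a(x)·b(x) = (6x + 12)·(5x + 5) = 11x^2 + 14x + 3. This has degree ≥ 2, so divide by f(x) over F_19: 11x^2 + 14x + 3 = (11)·(x^2 + 5x + 9) + (16x + 18). Hence a·b ≡ 16x + 18 (mod f). (F_19[x]/(f) is a field with 19^2 = 361 elements since f is irreducible of degree 2.)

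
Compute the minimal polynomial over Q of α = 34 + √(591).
m_α(x) = x^2 - 68x + 565

From α - 34 = √(591), squaring gives (α - 34)^2 = 591, i.e. α^2 - 68α + 1156 = 591, so α^2 - 68α + 565 = 0. The discriminant of x^2 - 68x + 565 is (-68)^2 - 4·(565) = 4624 - 2260 = 2364, and 4·(591) is not a perfect square in Q since 591 is squarefree and ≠ 1. Hence x^2 - 68x + 565 is irreducible over Q and is the minimal polynomial of α.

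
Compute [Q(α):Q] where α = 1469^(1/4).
[Q(α):Q] = 4

α is a root of x^4 - 1469. By Eisenstein's criterion at the prime p = 13 (which divides the constant term 1469 but p^2 = 169 does not, since 1469 is squarefree), x^4 - 1469 is irreducible over Q. Hence [Q(α):Q] = 4.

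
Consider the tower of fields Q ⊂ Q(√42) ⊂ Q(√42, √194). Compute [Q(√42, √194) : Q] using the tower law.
[Q(√42, √194) : Q] = 4

[Q(√42):Q] = 2 (min poly x^2 - 42, irreducible since 42 is squarefree > 1). For the top step, suppose √194 ∈ Q(√42), say √194 = c + d√42 with c, d ∈ Q. Squaring: 194 = c^2 + 42d^2 + 2cd√42. Since √42 ∉ Q this forces 2cd = 0. If d = 0 then √194 = c ∈ Q, contradicting 194 squarefree > 1. If c = 0 then 194 = 42d^2, so 42·194 = (42d)^2 is a perfect square in Q — but 42·194 = 8148 is not a perfect square (since 42 and 194 are distinct squarefree integers). Contradiction. Hence √194 ∉ Q(√42), so x^2 - 194 stays irreducible over Q(√42) and [Q(√42, √194) : Q(√42)] = 2. By the tower law, [Q(√42, √194) : Q] = 2 · 2 = 4.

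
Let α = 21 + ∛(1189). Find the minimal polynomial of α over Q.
m_α(x) = x^3 - 63x^2 + 1323x - 10450

Set β = α - 21 = ∛(1189), so β^3 = 1189. Then (α - 21)^3 - 1189 = 0, i.e. α is a root of g(x) = (x - 21)^3 - 1189 = x^3 - 63x^2 + 1323x - 10450. Since g(x) = h(x - 21) where h(x) = x^3 - 1189, and h is irreducible over Q (because 1189 is not a perfect cube, so h has no rational root, and a monic cubic with no rational root is irreducible), g is also irreducible (irreducibility is preserved under the substitution x → x - 21). Hence m_α(x) = x^3 - 63x^2 + 1323x - 10450.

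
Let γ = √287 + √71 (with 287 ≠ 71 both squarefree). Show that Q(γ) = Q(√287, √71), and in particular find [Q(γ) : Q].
[Q(γ) : Q] = 4 (equivalently, Q(γ) = Q(√287, √71))

Obviously Q(γ) ⊆ Q(√287, √71), and [Q(√287, √71):Q] = 4 (since 287, 71 are distinct squarefree integers > 1 with 20377 not a perfect square). To show equality we compute the minimal polynomial of γ. From γ = √287 + √71: γ^2 = 287 + 2√(20377) + 71 = 358 + 2√(20377), so γ^2 - 358 = 2√(20377); squaring, (γ^2 - 358)^2 = 4·20377, i.e. γ^4 - 716γ^2 + 128164 - 81508 = 0, i.e. γ^4 - 716γ^2 + 46656 = 0. So γ is a root of x^4 - 716x^2 + 46656. This polynomial is irreducible over Q: it has no rational root (each ±√287 ± √71 is irrational), and any factorization into two quadratics over Q would force √(20377) ∈ Q (pairing opposite roots) or √287, √71 ∈ Q (other pairings), all impossible. Hence [Q(γ):Q] = 4 = [Q(√287, √71):Q], so Q(γ) = Q(√287, √71).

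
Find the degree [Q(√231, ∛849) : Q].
[Q(√231, ∛849) : Q] = 6

Let L = Q(√231, ∛849). Since Q(√231) ⊂ L and [Q(√231):Q] = 2, the tower law gives 2 | [L:Q]. Likewise Q(∛849) ⊂ L with [Q(∛849):Q] = 3 (because 849 is not a perfect cube), so 3 | [L:Q]. As gcd(2,3) = 1, [L:Q] is divisible by 6. Conversely L is generated over Q by √231 and ∛849, so [L:Q] ≤ 2·3 = 6. Therefore [Q(√231, ∛849) : Q] = 6.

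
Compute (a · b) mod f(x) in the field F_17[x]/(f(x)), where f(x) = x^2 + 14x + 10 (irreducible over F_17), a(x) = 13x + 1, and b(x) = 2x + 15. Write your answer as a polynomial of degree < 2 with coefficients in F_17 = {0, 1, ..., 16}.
a · b ≡ 3x + 10 (mod f(x))

Multiply in F_17[x]: a(x)·b(x) = (13x + 1)·(2x + 15) = 9x^2 + 10x + 15. This has degree ≥ 2, so divide by f(x) over F_17: 9x^2 + 10x + 15 = (9)·(x^2 + 14x + 10) + (3x + 10). Hence a·b ≡ 3x + 10 (mod f). (F_17[x]/(f) is a field with 17^2 = 289 elements since f is irreducible of degree 2.)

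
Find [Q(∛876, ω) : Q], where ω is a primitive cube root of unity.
[Q(∛876, ω) : Q] = 6

[Q(∛876):Q] = 3 (min poly x^3 - 876, irreducible since 876 is not a perfect cube). [Q(ω):Q] = 2 (min poly x^2 + x + 1). Since Q(∛876) ⊂ R and ω ∉ R, we have ω ∉ Q(∛876), so x^2 + x + 1 remains irreducible over Q(∛876) and [Q(∛876, ω) : Q(∛876)] = 2. By the tower law, [Q(∛876, ω) : Q] = 3 · 2 = 6. (In fact Q(∛876, ω) is the splitting field of x^3 - 876 over Q.)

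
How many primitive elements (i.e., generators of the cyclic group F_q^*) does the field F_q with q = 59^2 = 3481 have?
There are φ(3480) = 896 primitive elements

F_q^* is cyclic of order q - 1 = 3480. A cyclic group of order m has exactly φ(m) generators. Here m = 3480 = 2^3 · 3 · 5 · 29, so the number of primitive elements is φ(3480) = 896.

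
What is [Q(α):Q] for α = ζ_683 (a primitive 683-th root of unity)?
[Q(α):Q] = 682

The minimal polynomial of ζ_683 over Q is the 683-th cyclotomic polynomial Φ_683(x), which is irreducible over Q and has degree φ(683) = 682. Hence [Q(α):Q] = φ(683) = 682.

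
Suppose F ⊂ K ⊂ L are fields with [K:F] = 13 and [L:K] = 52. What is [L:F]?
[L:F] = 676

The tower law says that for any tower of field extensions F ⊂ K ⊂ L with finite degrees, [L:F] = [L:K] · [K:F]. Here this gives [L:F] = 52 · 13 = 676.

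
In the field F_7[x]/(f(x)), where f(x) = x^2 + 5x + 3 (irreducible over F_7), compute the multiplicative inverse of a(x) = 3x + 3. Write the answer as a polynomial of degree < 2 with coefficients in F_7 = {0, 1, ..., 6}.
a(x)^(-1) ≡ 5x + 6 (mod f(x))

Since f is irreducible over F_7, F_7[x]/(f) is a field and a(x) ≠ 0 has an inverse. Apply the extended Euclidean algorithm to f(x) and a(x) in F_7[x]: f(x) = (5x + 6)·a(x) + (6). The last nonzero remainder is the constant 6 = gcd(f, a) in F_7. Back-substituting through the division chain expresses 6 = s(x)·a(x) + t(x)·f(x) with s(x) ≡ 2x + 1 (mod f), so (2x + 1)·a(x) ≡ 6 (mod f). Multiplying by 6^(-1) ≡ 6 in F_7 gives a(x)^(-1) ≡ 6·(2x + 1) ≡ 5x + 6 (mod f). Check: (3x + 3)·(5x + 6) = x^2 + 5x + 4 ≡ 1 (mod x^2 + 5x + 3).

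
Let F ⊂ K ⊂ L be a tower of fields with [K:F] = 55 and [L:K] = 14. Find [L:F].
[L:F] = 770

The tower law says that for any tower of field extensions F ⊂ K ⊂ L with finite degrees, [L:F] = [L:K] · [K:F]. Here this gives [L:F] = 14 · 55 = 770.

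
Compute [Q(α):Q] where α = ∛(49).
[Q(α):Q] = 3

The minimal polynomial of α is x^3 - 49, irreducible over Q since 49 is not a perfect cube (so x^3 - 49 has no rational root). Hence [Q(α):Q] = deg(m_α) = 3.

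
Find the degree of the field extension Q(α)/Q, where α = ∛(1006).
[Q(α):Q] = 3

The minimal polynomial of α is x^3 - 1006, irreducible over Q since 1006 is not a perfect cube (so x^3 - 1006 has no rational root). Hence [Q(α):Q] = deg(m_α) = 3.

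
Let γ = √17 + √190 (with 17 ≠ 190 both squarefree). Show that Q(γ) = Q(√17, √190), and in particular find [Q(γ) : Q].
[Q(γ) : Q] = 4 (equivalently, Q(γ) = Q(√17, √190))

Obviously Q(γ) ⊆ Q(√17, √190), and [Q(√17, √190):Q] = 4 (since 17, 190 are distinct squarefree integers > 1 with 3230 not a perfect square). To show equality we compute the minimal polynomial of γ. From γ = √17 + √190: γ^2 = 17 + 2√(3230) + 190 = 207 + 2√(3230), so γ^2 - 207 = 2√(3230); squaring, (γ^2 - 207)^2 = 4·3230, i.e. γ^4 - 414γ^2 + 42849 - 12920 = 0, i.e. γ^4 - 414γ^2 + 29929 = 0. So γ is a root of x^4 - 414x^2 + 29929. This polynomial is irreducible over Q: it has no rational root (each ±√17 ± √190 is irrational), and any factorization into two quadratics over Q would force √(3230) ∈ Q (pairing opposite roots) or √17, √190 ∈ Q (other pairings), all impossible. Hence [Q(γ):Q] = 4 = [Q(√17, √190):Q], so Q(γ) = Q(√17, √190).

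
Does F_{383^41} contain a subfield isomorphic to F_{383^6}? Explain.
No: F_{383^6} is not a subfield of F_{383^41}

F_{p^m} embeds in F_{p^n} iff m | n. Here 6 ∤ 41 (since 41 = 6·6 + 5 with remainder 5 ≠ 0), so F_{383^6} is not a subfield of F_{383^41}. Equivalently: if it were, the tower law would give 6 = [F_{383^6}:F_383] dividing [F_{383^41}:F_383] = 41, contradiction.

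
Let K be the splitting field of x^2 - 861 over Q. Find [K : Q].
[K : Q] = 2

f(x) = x^2 - 861 factors as (x - √861)(x + √861). The splitting field is K = Q(√861). Since 861 is squarefree and > 1, it is not a perfect square, so x^2 - 861 is irreducible over Q and [Q(√861) : Q] = 2. Hence [K : Q] = 2.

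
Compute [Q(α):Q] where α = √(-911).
[Q(α):Q] = 2

[Q(α):Q] equals the degree of the minimal polynomial of α. Here α^2 = -911 and x^2 + 911 is irreducible (d = -911 is squarefree, ≠ 1, hence not a square), so deg(m_α) = 2. Thus [Q(α):Q] = 2.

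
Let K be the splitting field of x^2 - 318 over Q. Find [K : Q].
[K : Q] = 2

f(x) = x^2 - 318 factors as (x - √318)(x + √318). The splitting field is K = Q(√318). Since 318 is squarefree and > 1, it is not a perfect square, so x^2 - 318 is irreducible over Q and [Q(√318) : Q] = 2. Hence [K : Q] = 2.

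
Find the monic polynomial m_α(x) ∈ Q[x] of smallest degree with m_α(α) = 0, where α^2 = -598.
m_α(x) = x^2 + 598

α satisfies α^2 + 598 = 0, so x^2 + 598 annihilates α. Since d = -598 is squarefree and ≠ 1, it is not a perfect square in Q, so x^2 + 598 has no rational root and is therefore irreducible over Q (a degree-2 polynomial over a field is irreducible iff it has no root). Hence m_α(x) = x^2 + 598.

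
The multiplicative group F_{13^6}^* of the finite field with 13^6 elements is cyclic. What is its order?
|F_{13^6}^*| = 4826808

F_{13^6} has 13^6 = 4826809 elements; its multiplicative group consists of all nonzero elements, so |F_{13^6}^*| = 4826809 - 1 = 4826808. (It is cyclic since any finite subgroup of the multiplicative group of a field is cyclic.)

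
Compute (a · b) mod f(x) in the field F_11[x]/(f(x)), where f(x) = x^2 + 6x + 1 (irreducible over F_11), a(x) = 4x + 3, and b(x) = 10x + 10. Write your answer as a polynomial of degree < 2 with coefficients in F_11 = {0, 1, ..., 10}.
a · b ≡ 6x + 1 (mod f(x))

Multiply in F_11[x]: a(x)·b(x) = (4x + 3)·(10x + 10) = 7x^2 + 4x + 8. This has degree ≥ 2, so divide by f(x) over F_11: 7x^2 + 4x + 8 = (7)·(x^2 + 6x + 1) + (6x + 1). Hence a·b ≡ 6x + 1 (mod f). (F_11[x]/(f) is a field with 11^2 = 121 elements since f is irreducible of degree 2.)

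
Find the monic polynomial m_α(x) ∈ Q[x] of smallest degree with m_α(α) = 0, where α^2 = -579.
m_α(x) = x^2 + 579

α satisfies α^2 + 579 = 0, so x^2 + 579 annihilates α. Since d = -579 is squarefree and ≠ 1, it is not a perfect square in Q, so x^2 + 579 has no rational root and is therefore irreducible over Q (a degree-2 polynomial over a field is irreducible iff it has no root). Hence m_α(x) = x^2 + 579.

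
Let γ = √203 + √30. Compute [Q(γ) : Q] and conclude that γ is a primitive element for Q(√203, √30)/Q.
[Q(γ) : Q] = 4 (equivalently, Q(γ) = Q(√203, √30))

Obviously Q(γ) ⊆ Q(√203, √30), and [Q(√203, √30):Q] = 4 (since 203, 30 are distinct squarefree integers > 1 with 6090 not a perfect square). To show equality we compute the minimal polynomial of γ. From γ = √203 + √30: γ^2 = 203 + 2√(6090) + 30 = 233 + 2√(6090), so γ^2 - 233 = 2√(6090); squaring, (γ^2 - 233)^2 = 4·6090, i.e. γ^4 - 466γ^2 + 54289 - 24360 = 0, i.e. γ^4 - 466γ^2 + 29929 = 0. So γ is a root of x^4 - 466x^2 + 29929. This polynomial is irreducible over Q: it has no rational root (each ±√203 ± √30 is irrational), and any factorization into two quadratics over Q would force √(6090) ∈ Q (pairing opposite roots) or √203, √30 ∈ Q (other pairings), all impossible. Hence [Q(γ):Q] = 4 = [Q(√203, √30):Q], so Q(γ) = Q(√203, √30).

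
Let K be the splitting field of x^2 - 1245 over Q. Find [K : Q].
[K : Q] = 2

f(x) = x^2 - 1245 factors as (x - √1245)(x + √1245). The splitting field is K = Q(√1245). Since 1245 is squarefree and > 1, it is not a perfect square, so x^2 - 1245 is irreducible over Q and [Q(√1245) : Q] = 2. Hence [K : Q] = 2.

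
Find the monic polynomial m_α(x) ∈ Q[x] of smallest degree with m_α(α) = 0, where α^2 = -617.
m_α(x) = x^2 + 617

α satisfies α^2 + 617 = 0, so x^2 + 617 annihilates α. Since d = -617 is squarefree and ≠ 1, it is not a perfect square in Q, so x^2 + 617 has no rational root and is therefore irreducible over Q (a degree-2 polynomial over a field is irreducible iff it has no root). Hence m_α(x) = x^2 + 617.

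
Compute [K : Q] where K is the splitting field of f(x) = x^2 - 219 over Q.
[K : Q] = 2

f(x) = x^2 - 219 factors as (x - √219)(x + √219). The splitting field is K = Q(√219). Since 219 is squarefree and > 1, it is not a perfect square, so x^2 - 219 is irreducible over Q and [Q(√219) : Q] = 2. Hence [K : Q] = 2.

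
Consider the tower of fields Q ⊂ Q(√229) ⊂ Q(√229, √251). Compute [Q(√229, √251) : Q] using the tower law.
[Q(√229, √251) : Q] = 4

[Q(√229):Q] = 2 (min poly x^2 - 229, irreducible since 229 is squarefree > 1). For the top step, suppose √251 ∈ Q(√229), say √251 = c + d√229 with c, d ∈ Q. Squaring: 251 = c^2 + 229d^2 + 2cd√229. Since √229 ∉ Q this forces 2cd = 0. If d = 0 then √251 = c ∈ Q, contradicting 251 squarefree > 1. If c = 0 then 251 = 229d^2, so 229·251 = (229d)^2 is a perfect square in Q — but 229·251 = 57479 is not a perfect square (since 229 and 251 are distinct squarefree integers). Contradiction. Hence √251 ∉ Q(√229), so x^2 - 251 stays irreducible over Q(√229) and [Q(√229, √251) : Q(√229)] = 2. By the tower law, [Q(√229, √251) : Q] = 2 · 2 = 4.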